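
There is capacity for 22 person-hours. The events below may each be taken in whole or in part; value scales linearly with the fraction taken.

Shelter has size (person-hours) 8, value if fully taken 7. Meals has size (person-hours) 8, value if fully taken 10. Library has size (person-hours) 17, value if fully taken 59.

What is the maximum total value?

Rank by value-to-size ratio: Library 59/17≈3.47, Meals 10/8≈1.25, Shelter 7/8≈0.875.
All 17 person-hours of Library fit (value 59) ; 5 remain.
Only 5 person-hours remain; take 5/8 of Meals for value 10×5/8 = 6.25.
Total value = 65.25.

65.25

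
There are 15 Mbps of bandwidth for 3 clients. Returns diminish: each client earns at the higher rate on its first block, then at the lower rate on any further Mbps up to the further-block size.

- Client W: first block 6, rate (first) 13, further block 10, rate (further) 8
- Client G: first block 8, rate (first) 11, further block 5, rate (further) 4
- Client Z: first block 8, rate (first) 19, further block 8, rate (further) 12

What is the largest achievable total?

Rank every tier by rate: Client Z/first 19 > Client W/first 13 > Client Z/second 12 > Client G/first 11 > Client W/second 8 > Client G/second 4.
Client Z/first (19): +8 — 7 left.
Fill Client W first block (6 at 13) — 1 left.
Client Z/second: +1 of 8 at 12; pool empty.
Total = 19×8 + 13×6 + 12×1 = 242.

242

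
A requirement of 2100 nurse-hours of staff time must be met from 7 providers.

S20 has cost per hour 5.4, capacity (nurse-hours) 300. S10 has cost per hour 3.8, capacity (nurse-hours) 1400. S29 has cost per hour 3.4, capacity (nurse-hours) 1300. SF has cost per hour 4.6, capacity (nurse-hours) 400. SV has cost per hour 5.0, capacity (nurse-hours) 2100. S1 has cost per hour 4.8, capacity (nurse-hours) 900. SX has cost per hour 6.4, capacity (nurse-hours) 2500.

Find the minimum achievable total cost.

Fill from the cheapest provider first.
Take 1300 from S29 at 3.4 → need 800 more.
S10 (3.8): take the remaining 800 → done.
SF, S1, SV, S20, SX: unused.
Cost = 1300×3.4 + 800×3.8 = 7460.

7460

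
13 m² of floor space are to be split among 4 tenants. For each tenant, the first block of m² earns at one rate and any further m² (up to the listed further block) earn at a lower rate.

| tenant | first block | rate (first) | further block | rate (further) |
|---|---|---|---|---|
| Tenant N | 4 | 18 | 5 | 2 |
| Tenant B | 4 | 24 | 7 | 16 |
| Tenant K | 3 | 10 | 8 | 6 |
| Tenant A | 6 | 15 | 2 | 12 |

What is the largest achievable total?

Rank every tier by rate: Tenant B/first 24 > Tenant N/first 18 > Tenant B/second 16 > Tenant A/first 15 > Tenant A/second 12 > Tenant K/first 10 > Tenant K/second 6 > Tenant N/second 2.
Tenant B first at 24: fill all 4 — 9 left.
Tenant N first at 18: fill all 4 — 5 left.
Tenant B second at 16: only 5 left, fill 5.
Total = 24×4 + 18×4 + 16×5 = 248.

248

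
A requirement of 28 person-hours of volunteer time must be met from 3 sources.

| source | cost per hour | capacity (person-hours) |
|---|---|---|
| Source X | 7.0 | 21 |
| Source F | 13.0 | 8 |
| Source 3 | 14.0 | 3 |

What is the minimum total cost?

Use sources in increasing cost order.
Source X (7.0): use full 21 → 7 person-hours to go.
Source F (13.0): take the remaining 7 → done.
Source 3: unused.
Cost = 21×7.0 + 7×13.0 = 238.

238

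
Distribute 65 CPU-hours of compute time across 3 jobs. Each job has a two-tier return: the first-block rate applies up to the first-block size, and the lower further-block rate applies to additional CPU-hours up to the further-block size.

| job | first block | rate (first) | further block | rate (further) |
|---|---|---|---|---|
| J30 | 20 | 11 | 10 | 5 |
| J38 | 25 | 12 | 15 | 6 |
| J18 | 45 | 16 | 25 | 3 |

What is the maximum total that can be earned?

960

Treat each block as its own option and order by rate: J18/first 16 > J38/first 12 > J30/first 11 > J38/second 6 > J30/second 5 > J18/second 3.
J18/first (16): +45 — 20 left.
20 remain; put them into J38 first at 12.
Total = 16×45 + 12×20 = 960.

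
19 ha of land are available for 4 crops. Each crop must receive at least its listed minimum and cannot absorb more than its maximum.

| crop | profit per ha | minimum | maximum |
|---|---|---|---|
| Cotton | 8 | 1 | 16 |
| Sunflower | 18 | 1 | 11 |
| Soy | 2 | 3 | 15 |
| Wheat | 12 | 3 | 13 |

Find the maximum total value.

Meeting every minimum uses 1+1+3+3 = 8 ha, leaving 11.
Rank by profit per ha: Sunflower 18 > Wheat 12 > Cotton 8 > Soy 2.
Give Sunflower 10 more to hit its cap of 11 → 1 left.
Only 1 left; Wheat takes them to reach 4.
Total = 8×1 + 18×11 + 2×3 + 12×4 = 260.

260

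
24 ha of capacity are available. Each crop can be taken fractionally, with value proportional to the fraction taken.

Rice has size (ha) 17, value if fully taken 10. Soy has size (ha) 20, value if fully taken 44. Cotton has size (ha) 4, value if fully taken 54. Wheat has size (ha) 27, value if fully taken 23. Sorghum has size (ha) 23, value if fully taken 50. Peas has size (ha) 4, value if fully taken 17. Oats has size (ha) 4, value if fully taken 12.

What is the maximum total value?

109.4

Best value per unit of size first: Cotton 54/4≈13.5, Peas 17/4≈4.25, Oats 12/4≈3, Soy 44/20≈2.2, Sorghum 50/23≈2.17, Wheat 23/27≈0.852, Rice 10/17≈0.588.
All 4 ha of Cotton fit (value 54) → 20 remain.
All 4 ha of Peas fit (value 17) → 16 remain.
Oats: take in full, 4 ha for value 12 → 12 left.
12 ha left: a 12/20 share of Soy gives 44×12/20 = 26.4.
Total value = 109.4.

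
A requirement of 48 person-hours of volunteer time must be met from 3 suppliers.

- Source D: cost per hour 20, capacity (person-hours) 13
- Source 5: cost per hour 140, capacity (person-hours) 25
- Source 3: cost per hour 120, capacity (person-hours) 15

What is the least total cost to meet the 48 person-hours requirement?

Fill from the cheapest supplier first.
Take 13 from Source D at 20 → need 35 more.
Source 3 at 120: take all 15 person-hours → 20 still needed.
Take 20 from Source 5 at 140 to finish.
Cost = 13×20 + 15×120 + 20×140 = 4860.

4860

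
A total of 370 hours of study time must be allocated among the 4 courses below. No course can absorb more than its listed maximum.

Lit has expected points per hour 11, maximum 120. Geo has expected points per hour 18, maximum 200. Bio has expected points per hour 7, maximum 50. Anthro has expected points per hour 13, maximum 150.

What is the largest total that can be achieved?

5770

Order the courses by expected points per hour: Geo 18 > Anthro 13 > Lit 11 > Bio 7.
Geo takes 200 to reach its cap of 200 — 170 left.
Give Anthro 150 to hit its cap of 150 — 20 left.
Only 20 left; Lit takes them to reach 20.
Total = 11×20 + 18×200 + 13×150 = 5770.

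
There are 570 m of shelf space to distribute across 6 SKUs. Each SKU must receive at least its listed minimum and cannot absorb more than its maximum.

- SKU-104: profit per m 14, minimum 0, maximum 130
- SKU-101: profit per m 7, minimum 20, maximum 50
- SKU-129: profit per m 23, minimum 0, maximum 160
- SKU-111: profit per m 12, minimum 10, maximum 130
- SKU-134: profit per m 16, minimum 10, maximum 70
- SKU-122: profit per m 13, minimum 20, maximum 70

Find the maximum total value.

Meeting every minimum uses 0+20+0+10+10+20 = 60 m, leaving 510.
Rank by profit per m: SKU-129 23 > SKU-134 16 > SKU-104 14 > SKU-122 13 > SKU-111 12 > SKU-101 7.
Give SKU-129 160 more to hit its cap of 160 — 350 left.
Give SKU-134 60 more to hit its cap of 70 — 290 left.
Give SKU-104 130 more to hit its cap of 130 — 160 left.
SKU-122 takes 50 more to reach its cap of 70 — 110 left.
SKU-111: +110 (room for 120) → 120. Pool exhausted.
Total = 14×130 + 7×20 + 23×160 + 12×120 + 16×70 + 13×70 = 9110.

9110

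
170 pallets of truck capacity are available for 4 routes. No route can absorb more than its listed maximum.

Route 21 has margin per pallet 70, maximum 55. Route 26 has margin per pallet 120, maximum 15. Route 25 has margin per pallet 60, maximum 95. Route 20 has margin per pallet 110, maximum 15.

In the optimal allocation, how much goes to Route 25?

85

Order the routes by margin per pallet: Route 26 120 > Route 20 110 > Route 21 70 > Route 25 60.
Route 26: +15 to 15 (cap) — 155 left.
Route 20 takes 15 to reach its cap of 15 — 140 left.
Give Route 21 55 to hit its cap of 55 — 85 left.
Route 25 has room for 95 but only 85 remain, so it gets 85.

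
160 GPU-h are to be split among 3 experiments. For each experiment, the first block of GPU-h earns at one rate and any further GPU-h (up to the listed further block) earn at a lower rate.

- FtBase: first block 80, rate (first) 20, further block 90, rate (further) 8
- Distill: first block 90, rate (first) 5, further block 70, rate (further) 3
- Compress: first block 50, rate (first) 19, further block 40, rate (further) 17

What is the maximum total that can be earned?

3060

Order all 6 blocks by rate: FtBase/T1 20 > Compress/T1 19 > Compress/T2 17 > FtBase/T2 8 > Distill/T1 5 > Distill/T2 3.
FtBase/T1 (20): +80 ; 80 left.
Fill Compress T1 block (50 at 19) ; 30 left.
30 remain; put them into Compress T2 at 17.
Total = 20×80 + 19×50 + 17×30 = 3060.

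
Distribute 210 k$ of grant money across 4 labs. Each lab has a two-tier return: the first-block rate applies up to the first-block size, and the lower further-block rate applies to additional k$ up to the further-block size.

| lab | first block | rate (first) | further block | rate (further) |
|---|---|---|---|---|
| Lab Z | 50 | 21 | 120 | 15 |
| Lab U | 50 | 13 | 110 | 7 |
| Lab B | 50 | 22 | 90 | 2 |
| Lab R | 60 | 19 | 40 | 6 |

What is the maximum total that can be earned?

4040

Treat each block as its own option and order by rate: Lab B/tier1 22 > Lab Z/tier1 21 > Lab R/tier1 19 > Lab Z/tier2 15 > Lab U/tier1 13 > Lab U/tier2 7 > Lab R/tier2 6 > Lab B/tier2 2.
Fill Lab B tier1 block (50 at 22) — 160 left.
Lab Z/tier1 (21): +50 — 110 left.
Fill Lab R tier1 block (60 at 19) — 50 left.
50 remain; put them into Lab Z tier2 at 15.
Total = 22×50 + 21×50 + 19×60 + 15×50 = 4040.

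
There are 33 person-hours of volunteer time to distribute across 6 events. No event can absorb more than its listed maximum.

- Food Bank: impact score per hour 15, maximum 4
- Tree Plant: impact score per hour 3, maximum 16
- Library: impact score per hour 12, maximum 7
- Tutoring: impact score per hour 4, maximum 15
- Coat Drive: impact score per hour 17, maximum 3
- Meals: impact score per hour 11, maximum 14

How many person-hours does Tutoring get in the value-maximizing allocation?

Rank by impact score per hour: Coat Drive 17 > Food Bank 15 > Library 12 > Meals 11 > Tutoring 4 > Tree Plant 3.
Give Coat Drive 3 to hit its cap of 3 ; 30 left.
Give Food Bank 4 to hit its cap of 4 ; 26 left.
Give Library 7 to hit its cap of 7 ; 19 left.
Give Meals 14 to hit its cap of 14 ; 5 left.
Tutoring has room for 15 but only 5 remain, so it gets 5.

5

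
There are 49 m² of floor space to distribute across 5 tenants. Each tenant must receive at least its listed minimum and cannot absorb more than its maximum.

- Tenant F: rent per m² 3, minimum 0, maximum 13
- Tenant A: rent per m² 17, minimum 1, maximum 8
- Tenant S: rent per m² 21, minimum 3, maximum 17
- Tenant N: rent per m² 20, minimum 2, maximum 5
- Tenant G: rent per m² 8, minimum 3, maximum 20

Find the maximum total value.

Meeting every minimum uses 0+1+3+2+3 = 9 m², leaving 40.
Highest rent per m² first: Tenant S 21 > Tenant N 20 > Tenant A 17 > Tenant G 8 > Tenant F 3.
Tenant S: +14 to 17 (cap) → 26 left.
Tenant N: +3 to 5 (cap) → 23 left.
Give Tenant A 7 more to hit its cap of 8 → 16 left.
Tenant G has room for 17 more but only 16 remain, so it gets 19.
Total = 17×8 + 21×17 + 20×5 + 8×19 = 745.

745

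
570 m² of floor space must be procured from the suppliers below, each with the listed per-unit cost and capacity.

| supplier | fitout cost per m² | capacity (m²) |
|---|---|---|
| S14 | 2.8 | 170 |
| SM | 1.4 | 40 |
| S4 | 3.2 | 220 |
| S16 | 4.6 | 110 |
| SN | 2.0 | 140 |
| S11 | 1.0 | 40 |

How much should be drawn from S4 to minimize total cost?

180

Cheapest first:
Take 40 from S11 at 1.0 — need 530 more.
SM at 1.4: take all 40 m² — 490 still needed.
Take 140 from SN at 2.0 — need 350 more.
Take 170 from S14 at 2.8 — need 180 more.
S4 (3.2): take the remaining 180 — done.
S16: unused.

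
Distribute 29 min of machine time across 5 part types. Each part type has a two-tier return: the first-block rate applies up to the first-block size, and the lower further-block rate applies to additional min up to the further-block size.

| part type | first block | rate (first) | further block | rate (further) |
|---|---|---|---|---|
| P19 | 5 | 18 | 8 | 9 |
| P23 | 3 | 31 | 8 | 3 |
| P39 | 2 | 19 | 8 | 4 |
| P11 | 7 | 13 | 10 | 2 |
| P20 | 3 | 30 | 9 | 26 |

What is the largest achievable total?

636

Treat each block as its own option and order by rate: P23/first 31 > P20/first 30 > P20/second 26 > P39/first 19 > P19/first 18 > P11/first 13 > P19/second 9 > P39/second 4 > P23/second 3 > P11/second 2.
P23 first at 31: fill all 3 — 26 left.
Fill P20 first block (3 at 30) — 23 left.
P20/second (26): +9 — 14 left.
P39/first (19): +2 — 12 left.
Fill P19 first block (5 at 18) — 7 left.
Fill P11 first block (7 at 13) — 0 left.
Total = 31×3 + 30×3 + 26×9 + 19×2 + 18×5 + 13×7 = 636.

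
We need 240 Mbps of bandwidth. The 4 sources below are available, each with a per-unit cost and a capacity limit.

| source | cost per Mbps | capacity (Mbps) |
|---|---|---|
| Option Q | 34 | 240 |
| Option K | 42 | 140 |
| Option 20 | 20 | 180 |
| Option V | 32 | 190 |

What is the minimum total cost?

Use sources in increasing cost order.
Take 180 from Option 20 at 20 → need 60 more.
Take 60 from Option V at 32 to finish.
Option Q, Option K: unused.
Cost = 180×20 + 60×32 = 5520.

5520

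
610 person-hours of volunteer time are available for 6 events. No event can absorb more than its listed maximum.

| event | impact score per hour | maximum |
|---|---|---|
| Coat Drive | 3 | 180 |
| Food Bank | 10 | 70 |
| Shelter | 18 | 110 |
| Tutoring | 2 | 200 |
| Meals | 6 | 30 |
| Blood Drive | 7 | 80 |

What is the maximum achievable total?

4240

Rank by impact score per hour: Shelter 18 > Food Bank 10 > Blood Drive 7 > Meals 6 > Coat Drive 3 > Tutoring 2.
Shelter takes 110 to reach its cap of 110 — 500 left.
Food Bank takes 70 to reach its cap of 70 — 430 left.
Blood Drive takes 80 to reach its cap of 80 — 350 left.
Give Meals 30 to hit its cap of 30 — 320 left.
Give Coat Drive 180 to hit its cap of 180 — 140 left.
Tutoring has room for 200 but only 140 remain, so it gets 140.
Total = 3×180 + 10×70 + 18×110 + 2×140 + 6×30 + 7×80 = 4240.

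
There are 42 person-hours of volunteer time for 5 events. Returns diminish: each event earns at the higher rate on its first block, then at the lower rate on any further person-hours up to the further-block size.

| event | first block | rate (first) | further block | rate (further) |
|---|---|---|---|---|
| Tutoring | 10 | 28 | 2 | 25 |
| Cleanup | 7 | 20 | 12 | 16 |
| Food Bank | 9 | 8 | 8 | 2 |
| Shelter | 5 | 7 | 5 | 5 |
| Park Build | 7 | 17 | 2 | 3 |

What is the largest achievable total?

813

Treat each block as its own option and order by rate: Tutoring/tier1 28 > Tutoring/tier2 25 > Cleanup/tier1 20 > Park Build/tier1 17 > Cleanup/tier2 16 > Food Bank/tier1 8 > Shelter/tier1 7 > Shelter/tier2 5 > Park Build/tier2 3 > Food Bank/tier2 2.
Fill Tutoring tier1 block (10 at 28) — 32 left.
Fill Tutoring tier2 block (2 at 25) — 30 left.
Cleanup/tier1 (20): +7 — 23 left.
Fill Park Build tier1 block (7 at 17) — 16 left.
Fill Cleanup tier2 block (12 at 16) — 4 left.
4 remain; put them into Food Bank tier1 at 8.
Total = 28×10 + 25×2 + 20×7 + 17×7 + 16×12 + 8×4 = 813.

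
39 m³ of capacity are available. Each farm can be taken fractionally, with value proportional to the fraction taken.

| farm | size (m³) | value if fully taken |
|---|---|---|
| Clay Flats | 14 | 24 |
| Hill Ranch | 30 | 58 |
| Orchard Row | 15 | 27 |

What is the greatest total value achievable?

74.2

Best value per unit of size first: Hill Ranch 58/30≈1.93, Orchard Row 27/15≈1.8, Clay Flats 24/14≈1.71.
Hill Ranch: take in full, 30 m³ for value 58 ; 9 left.
9 m³ left: a 9/15 share of Orchard Row gives 27×9/15 = 16.2.
Total value = 74.2.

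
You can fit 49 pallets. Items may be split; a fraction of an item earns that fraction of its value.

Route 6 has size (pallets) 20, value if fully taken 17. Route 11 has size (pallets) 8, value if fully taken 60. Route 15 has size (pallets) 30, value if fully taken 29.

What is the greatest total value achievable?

Best value per unit of size first: Route 11 60/8≈7.5, Route 15 29/30≈0.967, Route 6 17/20≈0.85.
Route 11: take in full, 8 pallets for value 60 — 41 left.
All 30 pallets of Route 15 fit (value 29) — 11 remain.
Only 11 pallets remain; take 11/20 of Route 6 for value 17×11/20 = 9.35.
Total value = 98.35.

98.35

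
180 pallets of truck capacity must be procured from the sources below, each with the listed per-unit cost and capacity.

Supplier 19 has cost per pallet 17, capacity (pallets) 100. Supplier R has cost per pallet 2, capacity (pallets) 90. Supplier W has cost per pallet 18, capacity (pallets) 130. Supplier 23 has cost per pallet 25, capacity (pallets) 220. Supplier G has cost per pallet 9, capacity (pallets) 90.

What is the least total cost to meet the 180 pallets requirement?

Fill from the cheapest source first.
Supplier R (2): use full 90 — 90 pallets to go.
Supplier G (9): use full 90 — 0 pallets to go.
Supplier 19, Supplier W, Supplier 23: unused.
Cost = 90×2 + 90×9 = 990.

990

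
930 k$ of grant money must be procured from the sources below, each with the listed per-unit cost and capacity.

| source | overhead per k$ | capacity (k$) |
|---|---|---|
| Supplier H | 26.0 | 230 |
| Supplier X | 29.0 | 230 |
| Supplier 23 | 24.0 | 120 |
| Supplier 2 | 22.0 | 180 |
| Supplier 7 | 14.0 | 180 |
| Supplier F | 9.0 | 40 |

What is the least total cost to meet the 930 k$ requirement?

20920

Cheapest first:
Supplier F at 9.0: take all 40 k$ — 890 still needed.
Supplier 7 at 14.0: take all 180 k$ — 710 still needed.
Supplier 2 (22.0): use full 180 — 530 k$ to go.
Supplier 23 (24.0): use full 120 — 410 k$ to go.
Take 230 from Supplier H at 26.0 — need 180 more.
Take 180 from Supplier X at 29.0 to finish.
Cost = 40×9.0 + 180×14.0 + 180×22.0 + 120×24.0 + 230×26.0 + 180×29.0 = 20920.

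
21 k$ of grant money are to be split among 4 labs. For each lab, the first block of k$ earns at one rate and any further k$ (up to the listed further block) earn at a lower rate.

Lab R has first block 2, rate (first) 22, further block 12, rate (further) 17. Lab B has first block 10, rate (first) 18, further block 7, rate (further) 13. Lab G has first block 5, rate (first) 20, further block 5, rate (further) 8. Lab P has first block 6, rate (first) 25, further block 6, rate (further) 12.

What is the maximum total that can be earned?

Order all 8 blocks by rate: Lab P/T1 25 > Lab R/T1 22 > Lab G/T1 20 > Lab B/T1 18 > Lab R/T2 17 > Lab B/T2 13 > Lab P/T2 12 > Lab G/T2 8.
Lab P T1 at 25: fill all 6 → 15 left.
Fill Lab R T1 block (2 at 22) → 13 left.
Lab G/T1 (20): +5 → 8 left.
Lab B/T1: +8 of 10 at 18; pool empty.
Total = 25×6 + 22×2 + 20×5 + 18×8 = 438.

438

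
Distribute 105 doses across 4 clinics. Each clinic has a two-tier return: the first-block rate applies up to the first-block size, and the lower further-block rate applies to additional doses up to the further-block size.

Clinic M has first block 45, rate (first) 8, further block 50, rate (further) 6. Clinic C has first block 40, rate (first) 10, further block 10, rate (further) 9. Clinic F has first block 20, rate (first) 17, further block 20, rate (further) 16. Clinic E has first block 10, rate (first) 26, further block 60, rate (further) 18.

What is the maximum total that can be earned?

1920

Rank every tier by rate: Clinic E/T1 26 > Clinic E/T2 18 > Clinic F/T1 17 > Clinic F/T2 16 > Clinic C/T1 10 > Clinic C/T2 9 > Clinic M/T1 8 > Clinic M/T2 6.
Clinic E T1 at 26: fill all 10 ; 95 left.
Clinic E T2 at 18: fill all 60 ; 35 left.
Clinic F T1 at 17: fill all 20 ; 15 left.
Clinic F T2 at 16: only 15 left, fill 15.
Total = 26×10 + 18×60 + 17×20 + 16×15 = 1920.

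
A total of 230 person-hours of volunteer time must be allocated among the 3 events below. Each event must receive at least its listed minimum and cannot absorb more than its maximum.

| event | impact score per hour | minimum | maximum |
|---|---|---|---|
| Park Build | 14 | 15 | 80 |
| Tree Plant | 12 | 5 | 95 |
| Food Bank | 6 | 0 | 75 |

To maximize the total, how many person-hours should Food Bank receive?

Meeting every minimum uses 15+5+0 = 20 person-hours, leaving 210.
Rank by impact score per hour: Park Build 14 > Tree Plant 12 > Food Bank 6.
Give Park Build 65 more to hit its cap of 80 ; 145 left.
Tree Plant: +90 to 95 (cap) ; 55 left.
Food Bank: +55 (room for 75) → 55. Pool exhausted.

55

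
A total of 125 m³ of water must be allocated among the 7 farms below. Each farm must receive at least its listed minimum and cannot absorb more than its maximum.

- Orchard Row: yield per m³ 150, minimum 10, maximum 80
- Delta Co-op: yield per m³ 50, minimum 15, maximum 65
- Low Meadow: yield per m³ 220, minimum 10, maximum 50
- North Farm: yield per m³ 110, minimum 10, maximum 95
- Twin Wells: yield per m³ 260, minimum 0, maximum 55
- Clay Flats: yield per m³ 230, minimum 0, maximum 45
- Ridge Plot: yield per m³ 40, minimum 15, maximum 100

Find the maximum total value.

22750

Meeting every minimum uses 10+15+10+10+0+0+15 = 60 m³, leaving 65.
Order the farms by yield per m³: Twin Wells 260 > Clay Flats 230 > Low Meadow 220 > Orchard Row 150 > North Farm 110 > Delta Co-op 50 > Ridge Plot 40.
Twin Wells takes 55 more to reach its cap of 55 ; 10 left.
Only 10 left; Clay Flats takes them to reach 10.
Total = 150×10 + 50×15 + 220×10 + 110×10 + 260×55 + 230×10 + 40×15 = 22750.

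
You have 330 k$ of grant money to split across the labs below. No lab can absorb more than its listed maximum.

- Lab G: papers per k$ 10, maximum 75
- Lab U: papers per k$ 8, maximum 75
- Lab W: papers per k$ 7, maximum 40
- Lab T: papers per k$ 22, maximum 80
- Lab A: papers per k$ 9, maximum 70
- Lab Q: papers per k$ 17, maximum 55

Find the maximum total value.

4475

Highest papers per k$ first: Lab T 22 > Lab Q 17 > Lab G 10 > Lab A 9 > Lab U 8 > Lab W 7.
Give Lab T 80 to hit its cap of 80 → 250 left.
Give Lab Q 55 to hit its cap of 55 → 195 left.
Give Lab G 75 to hit its cap of 75 → 120 left.
Lab A takes 70 to reach its cap of 70 → 50 left.
Lab U: +50 (room for 75) → 50. Pool exhausted.
Total = 10×75 + 8×50 + 22×80 + 9×70 + 17×55 = 4475.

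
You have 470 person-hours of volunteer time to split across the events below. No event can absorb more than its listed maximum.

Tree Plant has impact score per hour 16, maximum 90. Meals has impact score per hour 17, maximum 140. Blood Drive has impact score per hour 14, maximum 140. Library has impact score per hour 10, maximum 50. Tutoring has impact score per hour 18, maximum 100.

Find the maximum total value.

Rank by impact score per hour: Tutoring 18 > Meals 17 > Tree Plant 16 > Blood Drive 14 > Library 10.
Tutoring: +100 to 100 (cap) → 370 left.
Meals takes 140 to reach its cap of 140 → 230 left.
Tree Plant: +90 to 90 (cap) → 140 left.
Blood Drive takes 140 to reach its cap of 140 → 0 left.
Total = 16×90 + 17×140 + 14×140 + 18×100 = 7580.

7580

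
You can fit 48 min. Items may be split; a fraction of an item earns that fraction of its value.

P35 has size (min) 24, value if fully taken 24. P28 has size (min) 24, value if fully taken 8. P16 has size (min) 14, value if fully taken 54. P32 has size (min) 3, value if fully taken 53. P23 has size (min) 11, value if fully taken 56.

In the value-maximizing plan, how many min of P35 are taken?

20

Rank by value-to-size ratio: P32 53/3≈17.7, P23 56/11≈5.09, P16 54/14≈3.86, P35 24/24≈1, P28 8/24≈0.333.
P32: take in full, 3 min for value 53 ; 45 left.
Take all of P23 (11 min, value 56) ; 34 min left.
Take all of P16 (14 min, value 54) ; 20 min left.
20 min left: a 20/24 share of P35 gives 24×20/24 = 20.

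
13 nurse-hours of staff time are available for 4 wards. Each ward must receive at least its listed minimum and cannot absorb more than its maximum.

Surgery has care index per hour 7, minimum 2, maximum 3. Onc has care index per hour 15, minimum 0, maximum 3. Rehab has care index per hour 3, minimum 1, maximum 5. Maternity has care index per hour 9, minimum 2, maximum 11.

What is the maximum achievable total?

125

Meeting every minimum uses 2+0+1+2 = 5 nurse-hours, leaving 8.
Rank by care index per hour: Onc 15 > Maternity 9 > Surgery 7 > Rehab 3.
Onc: +3 to 3 (cap) ; 5 left.
Maternity: +5 (room for 9) → 7. Pool exhausted.
Total = 7×2 + 15×3 + 3×1 + 9×7 = 125.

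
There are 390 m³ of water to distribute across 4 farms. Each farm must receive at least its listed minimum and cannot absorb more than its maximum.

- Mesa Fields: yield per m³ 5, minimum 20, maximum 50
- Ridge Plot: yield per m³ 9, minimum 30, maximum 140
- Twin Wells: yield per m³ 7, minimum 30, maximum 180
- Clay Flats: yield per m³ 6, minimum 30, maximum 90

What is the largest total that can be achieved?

Meeting every minimum uses 20+30+30+30 = 110 m³, leaving 280.
Rank by yield per m³: Ridge Plot 9 > Twin Wells 7 > Clay Flats 6 > Mesa Fields 5.
Ridge Plot takes 110 more to reach its cap of 140 — 170 left.
Give Twin Wells 150 more to hit its cap of 180 — 20 left.
Only 20 left; Clay Flats takes them to reach 50.
Total = 5×20 + 9×140 + 7×180 + 6×50 = 2920.

2920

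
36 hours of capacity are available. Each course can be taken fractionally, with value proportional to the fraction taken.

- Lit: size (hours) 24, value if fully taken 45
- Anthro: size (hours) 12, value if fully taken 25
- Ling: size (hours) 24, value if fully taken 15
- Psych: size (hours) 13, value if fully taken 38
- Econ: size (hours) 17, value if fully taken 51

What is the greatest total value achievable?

101.5

Rank by value-to-size ratio: Econ 51/17≈3, Psych 38/13≈2.92, Anthro 25/12≈2.08, Lit 45/24≈1.88, Ling 15/24≈0.625.
Take all of Econ (17 hours, value 51) ; 19 hours left.
Take all of Psych (13 hours, value 38) ; 6 hours left.
Fill the last 6 hours with part of Anthro: 6/12 of it earns 12.5.
Total value = 101.5.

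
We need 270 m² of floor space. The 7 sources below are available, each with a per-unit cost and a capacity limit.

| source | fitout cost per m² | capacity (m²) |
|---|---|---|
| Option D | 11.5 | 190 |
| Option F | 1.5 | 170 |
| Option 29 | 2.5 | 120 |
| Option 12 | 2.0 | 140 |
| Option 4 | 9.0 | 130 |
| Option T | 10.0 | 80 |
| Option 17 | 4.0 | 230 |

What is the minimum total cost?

Cheapest first:
Option F (1.5): use full 170 ; 100 m² to go.
Take 100 from Option 12 at 2.0 to finish.
Option 29, Option 17, Option 4, Option T, Option D: unused.
Cost = 170×1.5 + 100×2.0 = 455.

455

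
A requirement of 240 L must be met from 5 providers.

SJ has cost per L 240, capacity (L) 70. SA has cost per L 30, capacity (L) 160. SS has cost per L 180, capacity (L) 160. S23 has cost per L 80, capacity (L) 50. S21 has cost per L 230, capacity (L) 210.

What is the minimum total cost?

14200

Fill from the cheapest provider first.
SA at 30: take all 160 L — 80 still needed.
S23 at 80: take all 50 L — 30 still needed.
SS at 180: take 30 of its 160 — requirement met.
S21, SJ: unused.
Cost = 160×30 + 50×80 + 30×180 = 14200.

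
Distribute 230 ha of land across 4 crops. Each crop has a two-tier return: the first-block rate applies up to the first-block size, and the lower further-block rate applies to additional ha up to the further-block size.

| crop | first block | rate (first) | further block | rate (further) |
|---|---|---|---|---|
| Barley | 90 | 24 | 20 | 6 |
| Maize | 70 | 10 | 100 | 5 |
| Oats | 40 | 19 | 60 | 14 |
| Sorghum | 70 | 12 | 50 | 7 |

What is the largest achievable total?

Treat each block as its own option and order by rate: Barley/tier1 24 > Oats/tier1 19 > Oats/tier2 14 > Sorghum/tier1 12 > Maize/tier1 10 > Sorghum/tier2 7 > Barley/tier2 6 > Maize/tier2 5.
Fill Barley tier1 block (90 at 24) ; 140 left.
Fill Oats tier1 block (40 at 19) ; 100 left.
Oats/tier2 (14): +60 ; 40 left.
Sorghum tier1 at 12: only 40 left, fill 40.
Total = 24×90 + 19×40 + 14×60 + 12×40 = 4240.

4240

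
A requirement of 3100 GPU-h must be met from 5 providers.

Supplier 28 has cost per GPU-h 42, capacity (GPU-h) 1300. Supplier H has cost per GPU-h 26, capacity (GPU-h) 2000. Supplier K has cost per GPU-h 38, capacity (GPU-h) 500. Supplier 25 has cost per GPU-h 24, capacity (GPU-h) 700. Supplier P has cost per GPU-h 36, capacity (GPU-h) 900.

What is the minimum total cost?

83200

Cheapest first:
Supplier 25 (24): use full 700 → 2400 GPU-h to go.
Take 2000 from Supplier H at 26 → need 400 more.
Supplier P at 36: take 400 of its 900 → requirement met.
Supplier K, Supplier 28: unused.
Cost = 700×24 + 2000×26 + 400×36 = 83200.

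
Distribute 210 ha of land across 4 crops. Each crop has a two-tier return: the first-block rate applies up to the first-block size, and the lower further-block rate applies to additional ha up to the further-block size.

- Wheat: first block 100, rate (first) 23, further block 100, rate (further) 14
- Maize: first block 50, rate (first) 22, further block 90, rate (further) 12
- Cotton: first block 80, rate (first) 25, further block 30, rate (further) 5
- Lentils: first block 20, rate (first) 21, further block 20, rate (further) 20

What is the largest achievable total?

Treat each block as its own option and order by rate: Cotton/first 25 > Wheat/first 23 > Maize/first 22 > Lentils/first 21 > Lentils/second 20 > Wheat/second 14 > Maize/second 12 > Cotton/second 5.
Cotton first at 25: fill all 80 → 130 left.
Wheat first at 23: fill all 100 → 30 left.
30 remain; put them into Maize first at 22.
Total = 25×80 + 23×100 + 22×30 = 4960.

4960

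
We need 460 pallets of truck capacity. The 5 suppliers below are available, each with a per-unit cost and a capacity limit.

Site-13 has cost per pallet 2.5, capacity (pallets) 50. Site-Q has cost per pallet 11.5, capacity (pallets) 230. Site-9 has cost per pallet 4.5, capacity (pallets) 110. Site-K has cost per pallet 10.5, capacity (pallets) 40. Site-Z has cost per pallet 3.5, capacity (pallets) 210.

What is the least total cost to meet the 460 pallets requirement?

2350

Fill from the cheapest supplier first.
Site-13 (2.5): use full 50 → 410 pallets to go.
Take 210 from Site-Z at 3.5 → need 200 more.
Take 110 from Site-9 at 4.5 → need 90 more.
Take 40 from Site-K at 10.5 → need 50 more.
Take 50 from Site-Q at 11.5 to finish.
Cost = 50×2.5 + 210×3.5 + 110×4.5 + 40×10.5 + 50×11.5 = 2350.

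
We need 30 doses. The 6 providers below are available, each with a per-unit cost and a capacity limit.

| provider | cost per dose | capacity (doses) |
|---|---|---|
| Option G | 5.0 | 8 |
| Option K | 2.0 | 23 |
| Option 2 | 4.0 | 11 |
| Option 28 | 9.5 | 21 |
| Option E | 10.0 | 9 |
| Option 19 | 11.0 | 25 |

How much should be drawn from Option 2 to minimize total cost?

7

Use providers in increasing cost order.
Option K at 2.0: take all 23 doses → 7 still needed.
Take 7 from Option 2 at 4.0 to finish.
Option G, Option 28, Option E, Option 19: unused.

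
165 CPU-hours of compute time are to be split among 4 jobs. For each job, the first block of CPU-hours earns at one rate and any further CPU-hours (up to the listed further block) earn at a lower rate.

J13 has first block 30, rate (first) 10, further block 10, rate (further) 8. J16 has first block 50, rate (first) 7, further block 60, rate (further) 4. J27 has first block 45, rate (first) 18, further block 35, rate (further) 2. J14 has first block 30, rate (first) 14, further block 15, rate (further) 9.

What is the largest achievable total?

Treat each block as its own option and order by rate: J27/T1 18 > J14/T1 14 > J13/T1 10 > J14/T2 9 > J13/T2 8 > J16/T1 7 > J16/T2 4 > J27/T2 2.
Fill J27 T1 block (45 at 18) — 120 left.
J14/T1 (14): +30 — 90 left.
J13/T1 (10): +30 — 60 left.
J14/T2 (9): +15 — 45 left.
Fill J13 T2 block (10 at 8) — 35 left.
J16 T1 at 7: only 35 left, fill 35.
Total = 18×45 + 14×30 + 10×30 + 9×15 + 8×10 + 7×35 = 1990.

1990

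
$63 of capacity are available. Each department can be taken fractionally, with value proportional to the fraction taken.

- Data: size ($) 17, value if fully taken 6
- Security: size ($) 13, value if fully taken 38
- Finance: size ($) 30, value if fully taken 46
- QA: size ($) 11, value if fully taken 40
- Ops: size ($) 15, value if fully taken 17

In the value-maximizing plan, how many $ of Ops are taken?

9

Rank by value-to-size ratio: QA 40/11≈3.64, Security 38/13≈2.92, Finance 46/30≈1.53, Ops 17/15≈1.13, Data 6/17≈0.353.
Take all of QA (11 $, value 40) ; 52 $ left.
Security: take in full, 13 $ for value 38 ; 39 left.
All 30 $ of Finance fit (value 46) ; 9 remain.
Only 9 $ remain; take 9/15 of Ops for value 17×9/15 = 10.2.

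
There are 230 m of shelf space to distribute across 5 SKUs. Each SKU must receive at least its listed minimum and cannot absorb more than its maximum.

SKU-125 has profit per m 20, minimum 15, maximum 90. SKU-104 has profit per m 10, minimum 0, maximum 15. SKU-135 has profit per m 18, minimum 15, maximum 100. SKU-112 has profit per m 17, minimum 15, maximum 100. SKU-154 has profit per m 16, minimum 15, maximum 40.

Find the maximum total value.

4265

Meeting every minimum uses 15+0+15+15+15 = 60 m, leaving 170.
Rank by profit per m: SKU-125 20 > SKU-135 18 > SKU-112 17 > SKU-154 16 > SKU-104 10.
Give SKU-125 75 more to hit its cap of 90 — 95 left.
Give SKU-135 85 more to hit its cap of 100 — 10 left.
Only 10 left; SKU-112 takes them to reach 25.
Total = 20×90 + 18×100 + 17×25 + 16×15 = 4265.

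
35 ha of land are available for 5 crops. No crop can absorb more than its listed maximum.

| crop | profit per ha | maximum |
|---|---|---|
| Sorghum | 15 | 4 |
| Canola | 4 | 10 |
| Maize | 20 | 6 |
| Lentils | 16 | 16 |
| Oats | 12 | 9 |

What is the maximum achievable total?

Order the crops by profit per ha: Maize 20 > Lentils 16 > Sorghum 15 > Oats 12 > Canola 4.
Give Maize 6 to hit its cap of 6 ; 29 left.
Give Lentils 16 to hit its cap of 16 ; 13 left.
Sorghum: +4 to 4 (cap) ; 9 left.
Oats takes 9 to reach its cap of 9 ; 0 left.
Total = 15×4 + 20×6 + 16×16 + 12×9 = 544.

544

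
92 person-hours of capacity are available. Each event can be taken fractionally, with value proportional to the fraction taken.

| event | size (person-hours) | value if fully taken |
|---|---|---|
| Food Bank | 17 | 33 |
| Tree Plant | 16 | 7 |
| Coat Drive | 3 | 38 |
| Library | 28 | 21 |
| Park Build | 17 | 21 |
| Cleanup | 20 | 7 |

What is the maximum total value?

123.85

Rank by value-to-size ratio: Coat Drive 38/3≈12.7, Food Bank 33/17≈1.94, Park Build 21/17≈1.24, Library 21/28≈0.75, Tree Plant 7/16≈0.438, Cleanup 7/20≈0.35.
Take all of Coat Drive (3 person-hours, value 38) — 89 person-hours left.
Food Bank: take in full, 17 person-hours for value 33 — 72 left.
All 17 person-hours of Park Build fit (value 21) — 55 remain.
Take all of Library (28 person-hours, value 21) — 27 person-hours left.
All 16 person-hours of Tree Plant fit (value 7) — 11 remain.
Fill the last 11 person-hours with part of Cleanup: 11/20 of it earns 3.85.
Total value = 123.85.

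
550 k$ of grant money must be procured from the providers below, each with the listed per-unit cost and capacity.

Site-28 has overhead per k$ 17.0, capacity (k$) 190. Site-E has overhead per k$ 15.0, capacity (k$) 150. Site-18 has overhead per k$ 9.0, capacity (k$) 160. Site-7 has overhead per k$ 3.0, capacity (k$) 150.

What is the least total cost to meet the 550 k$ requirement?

Use providers in increasing cost order.
Site-7 at 3.0: take all 150 k$ ; 400 still needed.
Site-18 (9.0): use full 160 ; 240 k$ to go.
Site-E (15.0): use full 150 ; 90 k$ to go.
Take 90 from Site-28 at 17.0 to finish.
Cost = 150×3.0 + 160×9.0 + 150×15.0 + 90×17.0 = 5670.

5670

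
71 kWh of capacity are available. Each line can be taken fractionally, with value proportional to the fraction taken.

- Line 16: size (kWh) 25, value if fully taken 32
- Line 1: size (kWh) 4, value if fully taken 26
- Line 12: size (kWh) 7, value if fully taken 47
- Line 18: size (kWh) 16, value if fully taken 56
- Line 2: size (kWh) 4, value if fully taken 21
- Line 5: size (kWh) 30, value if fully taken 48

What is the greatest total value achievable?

Rank by value-to-size ratio: Line 12 47/7≈6.71, Line 1 26/4≈6.5, Line 2 21/4≈5.25, Line 18 56/16≈3.5, Line 5 48/30≈1.6, Line 16 32/25≈1.28.
Line 12: take in full, 7 kWh for value 47 — 64 left.
Line 1: take in full, 4 kWh for value 26 — 60 left.
Take all of Line 2 (4 kWh, value 21) — 56 kWh left.
All 16 kWh of Line 18 fit (value 56) — 40 remain.
Line 5: take in full, 30 kWh for value 48 — 10 left.
10 kWh left: a 10/25 share of Line 16 gives 32×10/25 = 12.8.
Total value = 210.8.

210.8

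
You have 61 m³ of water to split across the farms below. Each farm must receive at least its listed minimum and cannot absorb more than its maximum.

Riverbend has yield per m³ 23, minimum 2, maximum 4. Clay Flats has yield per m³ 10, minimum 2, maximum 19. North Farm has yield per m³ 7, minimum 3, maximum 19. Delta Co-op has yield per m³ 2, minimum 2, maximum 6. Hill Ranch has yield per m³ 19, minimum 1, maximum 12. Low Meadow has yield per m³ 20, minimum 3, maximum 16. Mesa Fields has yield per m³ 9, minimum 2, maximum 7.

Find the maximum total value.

900

Meeting every minimum uses 2+2+3+2+1+3+2 = 15 m³, leaving 46.
Rank by yield per m³: Riverbend 23 > Low Meadow 20 > Hill Ranch 19 > Clay Flats 10 > Mesa Fields 9 > North Farm 7 > Delta Co-op 2.
Give Riverbend 2 more to hit its cap of 4 ; 44 left.
Give Low Meadow 13 more to hit its cap of 16 ; 31 left.
Hill Ranch: +11 to 12 (cap) ; 20 left.
Clay Flats: +17 to 19 (cap) ; 3 left.
Only 3 left; Mesa Fields takes them to reach 5.
Total = 23×4 + 10×19 + 7×3 + 2×2 + 19×12 + 20×16 + 9×5 = 900.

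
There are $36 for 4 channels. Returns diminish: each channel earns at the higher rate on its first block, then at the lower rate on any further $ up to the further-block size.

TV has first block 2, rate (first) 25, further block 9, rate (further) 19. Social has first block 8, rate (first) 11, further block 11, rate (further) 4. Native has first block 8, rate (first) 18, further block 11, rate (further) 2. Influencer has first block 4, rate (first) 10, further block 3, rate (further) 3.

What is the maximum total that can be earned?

Rank every tier by rate: TV/first 25 > TV/second 19 > Native/first 18 > Social/first 11 > Influencer/first 10 > Social/second 4 > Influencer/second 3 > Native/second 2.
TV first at 25: fill all 2 ; 34 left.
TV/second (19): +9 ; 25 left.
Native first at 18: fill all 8 ; 17 left.
Social/first (11): +8 ; 9 left.
Influencer first at 10: fill all 4 ; 5 left.
Social/second: +5 of 11 at 4; pool empty.
Total = 25×2 + 19×9 + 18×8 + 11×8 + 10×4 + 4×5 = 513.

513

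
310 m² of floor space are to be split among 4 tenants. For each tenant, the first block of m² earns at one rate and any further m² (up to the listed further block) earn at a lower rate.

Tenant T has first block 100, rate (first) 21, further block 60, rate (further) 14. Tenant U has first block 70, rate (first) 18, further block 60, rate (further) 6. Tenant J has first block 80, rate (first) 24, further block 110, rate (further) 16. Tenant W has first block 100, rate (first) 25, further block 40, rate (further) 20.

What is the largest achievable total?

7120

Order all 8 blocks by rate: Tenant W/tier1 25 > Tenant J/tier1 24 > Tenant T/tier1 21 > Tenant W/tier2 20 > Tenant U/tier1 18 > Tenant J/tier2 16 > Tenant T/tier2 14 > Tenant U/tier2 6.
Tenant W tier1 at 25: fill all 100 → 210 left.
Tenant J/tier1 (24): +80 → 130 left.
Tenant T/tier1 (21): +100 → 30 left.
Tenant W/tier2: +30 of 40 at 20; pool empty.
Total = 25×100 + 24×80 + 21×100 + 20×30 = 7120.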